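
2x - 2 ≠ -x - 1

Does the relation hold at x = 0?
x = 0: LHS = 2·0 - 2 = -2, RHS = -0 - 1 = -1; -2 ≠ -1 — holds

The relation is satisfied at x = 0.

Answer: Yes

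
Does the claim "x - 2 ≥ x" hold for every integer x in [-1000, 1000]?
The claim fails at x = 0:
x = 0: LHS = 0 - 2 = -2; -2 ≥ 0 — FAILS

Because a single integer refutes it, the statement is false.

Answer: False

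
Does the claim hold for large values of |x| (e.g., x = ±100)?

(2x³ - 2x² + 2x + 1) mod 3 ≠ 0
x = 100: LHS = (2·100³ - 2·100² + 2·100 + 1) mod 3 = 1980201 mod 3 = 0; 0 ≠ 0 — FAILS
x = -100: LHS = (2·(-100)³ - 2·(-100)² + 2·(-100) + 1) mod 3 = (-2020199) mod 3 = 1; 1 ≠ 0 — holds

Answer: Partially: fails for x = 100, holds for x = -100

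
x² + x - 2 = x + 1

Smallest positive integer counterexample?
Testing positive integers:
x = 1: LHS = 1² + 1 - 2 = 0, RHS = 1 + 1 = 2; 0 = 2 — FAILS  ← smallest positive counterexample

Answer: x = 1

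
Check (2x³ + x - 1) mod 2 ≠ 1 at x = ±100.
x = 100: LHS = (2·100³ + 100 - 1) mod 2 = 2000099 mod 2 = 1; 1 ≠ 1 — FAILS
x = -100: LHS = (2·(-100)³ + (-100) - 1) mod 2 = (-2000101) mod 2 = 1; 1 ≠ 1 — FAILS

Answer: No, fails for both x = 100 and x = -100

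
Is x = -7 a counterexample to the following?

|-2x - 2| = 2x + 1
Substitute x = -7 into the relation:
x = -7: LHS = |-2·(-7) - 2| = |12| = 12, RHS = 2·(-7) + 1 = -13; 12 = -13 — FAILS

Since the claim fails at x = -7, this value is a counterexample.

Answer: Yes, x = -7 is a counterexample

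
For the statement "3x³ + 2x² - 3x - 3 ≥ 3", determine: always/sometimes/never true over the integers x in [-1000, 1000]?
Holds at x = 2: LHS = 3·2³ + 2·2² - 3·2 - 3 = 23; 23 ≥ 3 — holds
Fails at x = 0: LHS = 3·0³ + 2·0² - 3·0 - 3 = -3; -3 ≥ 3 — FAILS
It is satisfied by some integers in the range but not all.

Answer: Sometimes true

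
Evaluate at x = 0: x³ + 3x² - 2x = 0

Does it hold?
x = 0: LHS = 0³ + 3·0² - 2·0 = 0; 0 = 0 — holds

The relation is satisfied at x = 0.

Answer: Yes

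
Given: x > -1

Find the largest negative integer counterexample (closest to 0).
Testing negative integers from -1 downward:
x = -1: -1 > -1 — FAILS  ← closest negative counterexample to 0

Answer: x = -1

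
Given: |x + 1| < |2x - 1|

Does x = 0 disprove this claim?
Substitute x = 0 into the relation:
x = 0: LHS = |0 + 1| = |1| = 1, RHS = |2·0 - 1| = |-1| = 1; 1 < 1 — FAILS

Since the claim fails at x = 0, this value is a counterexample.

Answer: Yes, x = 0 is a counterexample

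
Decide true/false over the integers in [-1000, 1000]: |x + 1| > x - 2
Over all integers in [-1000, 1000], LHS − RHS is smallest at x = 0, where it equals 3:
x = 0: LHS = |0 + 1| = |1| = 1, RHS = 0 - 2 = -2; 1 > -2 — holds
At the ends of the range:
x = -1000: LHS = |(-1000) + 1| = |-999| = 999, RHS = (-1000) - 2 = -1002; 999 > -1002 — holds
x = 1000: LHS = |1000 + 1| = |1001| = 1001, RHS = 1000 - 2 = 998; 1001 > 998 — holds
Hence LHS − RHS is never zero or negative, i.e. LHS > RHS throughout, so the relation holds for every integer in [-1000, 1000].

No counterexample exists.

Answer: True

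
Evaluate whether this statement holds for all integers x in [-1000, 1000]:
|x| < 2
The claim fails at x = 2:
x = 2: LHS = |2| = 2; 2 < 2 — FAILS

Because a single integer refutes it, the statement is false.

Answer: False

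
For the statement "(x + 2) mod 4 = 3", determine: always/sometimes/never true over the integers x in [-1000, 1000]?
Holds at x = 1: LHS = (1 + 2) mod 4 = 3 mod 4 = 3; 3 = 3 — holds
Fails at x = 0: LHS = (0 + 2) mod 4 = 2 mod 4 = 2; 2 = 3 — FAILS
It is satisfied by some integers in the range but not all.

Answer: Sometimes true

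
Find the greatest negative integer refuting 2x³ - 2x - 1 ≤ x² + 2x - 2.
Testing negative integers from -1 downward:
x = -1: LHS = 2·(-1)³ - 2·(-1) - 1 = -1, RHS = (-1)² + 2·(-1) - 2 = -3; -1 ≤ -3 — FAILS  ← closest negative counterexample to 0

Answer: x = -1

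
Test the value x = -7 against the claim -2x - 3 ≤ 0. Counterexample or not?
Substitute x = -7 into the relation:
x = -7: LHS = -2·(-7) - 3 = 11; 11 ≤ 0 — FAILS

Since the claim fails at x = -7, this value is a counterexample.

Answer: Yes, x = -7 is a counterexample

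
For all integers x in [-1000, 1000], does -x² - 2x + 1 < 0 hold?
The claim fails at x = 0:
x = 0: LHS = -0² - 2·0 + 1 = 1; 1 < 0 — FAILS

Because a single integer refutes it, the statement is false.

Answer: False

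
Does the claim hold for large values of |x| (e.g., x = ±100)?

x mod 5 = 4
x = 100: LHS = 100 mod 5 = 0; 0 = 4 — FAILS
x = -100: LHS = (-100) mod 5 = 0; 0 = 4 — FAILS

Answer: No, fails for both x = 100 and x = -100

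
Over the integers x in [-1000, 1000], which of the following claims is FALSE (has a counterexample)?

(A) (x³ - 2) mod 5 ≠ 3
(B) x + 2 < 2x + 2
(A) x = 0: LHS = (0³ - 2) mod 5 = (-2) mod 5 = 3; 3 ≠ 3 — FAILS
(B) x = 0: LHS = 0 + 2 = 2, RHS = 2·0 + 2 = 2; 2 < 2 — FAILS

Answer: Both A and B are false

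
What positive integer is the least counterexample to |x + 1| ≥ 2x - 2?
Testing positive integers:
x = 1: LHS = |1 + 1| = |2| = 2, RHS = 2·1 - 2 = 0; 2 ≥ 0 — holds
x = 2: LHS = |2 + 1| = |3| = 3, RHS = 2·2 - 2 = 2; 3 ≥ 2 — holds
x = 3: LHS = |3 + 1| = |4| = 4, RHS = 2·3 - 2 = 4; 4 ≥ 4 — holds
x = 4: LHS = |4 + 1| = |5| = 5, RHS = 2·4 - 2 = 6; 5 ≥ 6 — FAILS  ← smallest positive counterexample

Answer: x = 4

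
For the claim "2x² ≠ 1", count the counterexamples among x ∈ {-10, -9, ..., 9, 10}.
Track d = LHS − RHS over the integers in [-10, 10]. Equality would need d = 0, but d changes sign only between consecutive integers, jumping over 0:
x = -1: LHS = 2·(-1)² = 2; 2 ≠ 1 — holds  (d = 1)
x = 0: LHS = 2·0² = 0; 0 ≠ 1 — holds  (d = -1)
x = 0: LHS = 2·0² = 0; 0 ≠ 1 — holds  (d = -1)
x = 1: LHS = 2·1² = 2; 2 ≠ 1 — holds  (d = 1)
Away from these crossings d keeps a constant sign, and checking every integer in [-10, 10] confirms d ≠ 0 throughout. Hence the two sides are never equal, so the relation holds for every integer in [-10, 10].

No counterexample appears in that range.

Answer: 0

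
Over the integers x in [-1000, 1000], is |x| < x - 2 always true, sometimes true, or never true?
Over all integers in [-1000, 1000], LHS − RHS is smallest at x = 0, where it equals 2:
x = 0: LHS = |0| = 0, RHS = 0 - 2 = -2; 0 < -2 — FAILS
At the ends of the range:
x = -1000: LHS = |-1000| = 1000, RHS = (-1000) - 2 = -1002; 1000 < -1002 — FAILS
x = 1000: LHS = |1000| = 1000, RHS = 1000 - 2 = 998; 1000 < 998 — FAILS
Hence LHS − RHS is never negative, i.e. LHS ≥ RHS throughout, so the claimed relation (<) fails for every integer in [-1000, 1000].

No integer in the range satisfies it.

Answer: Never true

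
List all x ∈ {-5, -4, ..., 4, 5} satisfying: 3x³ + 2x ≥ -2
Holds for: {0, 1, 2, 3, 4, 5}
Fails for: {-5, -4, -3, -2, -1}

Answer: {0, 1, 2, 3, 4, 5}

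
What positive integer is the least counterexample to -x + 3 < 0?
Testing positive integers:
x = 1: LHS = -1 + 3 = 2; 2 < 0 — FAILS  ← smallest positive counterexample

Answer: x = 1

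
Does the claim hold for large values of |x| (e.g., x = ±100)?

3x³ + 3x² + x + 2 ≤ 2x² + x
x = 100: LHS = 3·100³ + 3·100² + 100 + 2 = 3030102, RHS = 2·100² + 100 = 20100; 3030102 ≤ 20100 — FAILS
x = -100: LHS = 3·(-100)³ + 3·(-100)² + (-100) + 2 = -2970098, RHS = 2·(-100)² + (-100) = 19900; -2970098 ≤ 19900 — holds

Answer: Partially: fails for x = 100, holds for x = -100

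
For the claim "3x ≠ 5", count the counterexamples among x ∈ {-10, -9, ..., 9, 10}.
Track d = LHS − RHS over the integers in [-10, 10]. Equality would need d = 0, but d changes sign only between consecutive integers, jumping over 0:
x = 1: LHS = 3·1 = 3; 3 ≠ 5 — holds  (d = -2)
x = 2: LHS = 3·2 = 6; 6 ≠ 5 — holds  (d = 1)
Away from these crossings d keeps a constant sign, and checking every integer in [-10, 10] confirms d ≠ 0 throughout. Hence the two sides are never equal, so the relation holds for every integer in [-10, 10].

No counterexample appears in that range.

Answer: 0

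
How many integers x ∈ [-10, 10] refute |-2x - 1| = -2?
Counterexamples in [-10, 10]: {-10, -9, -8, -7, -6, -5, -4, -3, -2, -1, 0, 1, 2, 3, 4, 5, 6, 7, 8, 9, 10}.

Counting them gives 21 values.

Answer: 21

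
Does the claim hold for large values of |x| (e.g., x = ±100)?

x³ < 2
x = 100: LHS = 100³ = 1000000; 1000000 < 2 — FAILS
x = -100: LHS = (-100)³ = -1000000; -1000000 < 2 — holds

Answer: Partially: fails for x = 100, holds for x = -100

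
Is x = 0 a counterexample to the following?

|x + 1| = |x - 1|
Substitute x = 0 into the relation:
x = 0: LHS = |0 + 1| = |1| = 1, RHS = |0 - 1| = |-1| = 1; 1 = 1 — holds

The claim holds here, so x = 0 is not a counterexample. (A counterexample exists elsewhere, e.g. x = 1.)

Answer: No, x = 0 is not a counterexample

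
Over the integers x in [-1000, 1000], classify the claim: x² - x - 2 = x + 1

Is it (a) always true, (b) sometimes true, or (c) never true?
Holds at x = -1: LHS = (-1)² - (-1) - 2 = 0, RHS = (-1) + 1 = 0; 0 = 0 — holds
Fails at x = 0: LHS = 0² - 0 - 2 = -2, RHS = 0 + 1 = 1; -2 = 1 — FAILS
It is satisfied by some integers in the range but not all.

Answer: Sometimes true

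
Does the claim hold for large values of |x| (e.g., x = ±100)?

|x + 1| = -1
x = 100: LHS = |100 + 1| = |101| = 101; 101 = -1 — FAILS
x = -100: LHS = |(-100) + 1| = |-99| = 99; 99 = -1 — FAILS

Answer: No, fails for both x = 100 and x = -100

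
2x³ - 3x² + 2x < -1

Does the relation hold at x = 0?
x = 0: LHS = 2·0³ - 3·0² + 2·0 = 0; 0 < -1 — FAILS

The relation fails at x = 0, so x = 0 is a counterexample.

Answer: No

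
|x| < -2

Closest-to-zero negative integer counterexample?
Testing negative integers from -1 downward:
x = -1: LHS = |-1| = 1; 1 < -2 — FAILS  ← closest negative counterexample to 0

Answer: x = -1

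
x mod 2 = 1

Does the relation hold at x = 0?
x = 0: LHS = 0 mod 2 = 0; 0 = 1 — FAILS

The relation fails at x = 0, so x = 0 is a counterexample.

Answer: No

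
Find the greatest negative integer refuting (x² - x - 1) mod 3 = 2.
Testing negative integers from -1 downward:
x = -1: LHS = ((-1)² - (-1) - 1) mod 3 = 1 mod 3 = 1; 1 = 2 — FAILS  ← closest negative counterexample to 0

Answer: x = -1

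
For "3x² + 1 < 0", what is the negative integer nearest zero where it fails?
Testing negative integers from -1 downward:
x = -1: LHS = 3·(-1)² + 1 = 4; 4 < 0 — FAILS  ← closest negative counterexample to 0

Answer: x = -1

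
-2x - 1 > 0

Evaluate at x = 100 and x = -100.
x = 100: LHS = -2·100 - 1 = -201; -201 > 0 — FAILS
x = -100: LHS = -2·(-100) - 1 = 199; 199 > 0 — holds

Answer: Partially: fails for x = 100, holds for x = -100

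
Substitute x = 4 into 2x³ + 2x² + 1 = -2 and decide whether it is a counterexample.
Substitute x = 4 into the relation:
x = 4: LHS = 2·4³ + 2·4² + 1 = 161; 161 = -2 — FAILS

Since the claim fails at x = 4, this value is a counterexample.

Answer: Yes, x = 4 is a counterexample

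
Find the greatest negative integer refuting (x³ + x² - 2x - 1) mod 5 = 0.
Testing negative integers from -1 downward:
x = -1: LHS = ((-1)³ + (-1)² - 2·(-1) - 1) mod 5 = 1 mod 5 = 1; 1 = 0 — FAILS  ← closest negative counterexample to 0

Answer: x = -1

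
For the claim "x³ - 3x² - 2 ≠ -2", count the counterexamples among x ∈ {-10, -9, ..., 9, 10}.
Counterexamples in [-10, 10]: {0, 3}.

Counting them gives 2 values.

Answer: 2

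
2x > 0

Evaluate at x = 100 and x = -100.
x = 100: LHS = 2·100 = 200; 200 > 0 — holds
x = -100: LHS = 2·(-100) = -200; -200 > 0 — FAILS

Answer: Partially: holds for x = 100, fails for x = -100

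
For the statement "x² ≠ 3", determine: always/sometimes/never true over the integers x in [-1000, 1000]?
Track d = LHS − RHS over the integers in [-1000, 1000]. Equality would need d = 0, but d changes sign only between consecutive integers, jumping over 0:
x = -2: LHS = (-2)² = 4; 4 ≠ 3 — holds  (d = 1)
x = -1: LHS = (-1)² = 1; 1 ≠ 3 — holds  (d = -2)
x = 1: LHS = 1² = 1; 1 ≠ 3 — holds  (d = -2)
x = 2: LHS = 2² = 4; 4 ≠ 3 — holds  (d = 1)
Away from these crossings d keeps a constant sign, and checking every integer in [-1000, 1000] confirms d ≠ 0 throughout. Hence the two sides are never equal, so the relation holds for every integer in [-1000, 1000].

No counterexample exists.

Answer: Always true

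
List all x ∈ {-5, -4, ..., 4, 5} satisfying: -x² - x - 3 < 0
Over all integers in [-5, 5], LHS − RHS is largest at x = 0, where it equals -3:
x = 0: LHS = -0² - 0 - 3 = -3; -3 < 0 — holds
At the ends of the range:
x = -5: LHS = -(-5)² - (-5) - 3 = -23; -23 < 0 — holds
x = 5: LHS = -5² - 5 - 3 = -33; -33 < 0 — holds
Hence LHS − RHS is never zero or positive, i.e. LHS < RHS throughout, so the relation holds for every integer in [-5, 5].

Answer: All integers in [-5, 5]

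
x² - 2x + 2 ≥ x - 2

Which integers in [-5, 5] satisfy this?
Over all integers in [-5, 5], LHS − RHS is smallest at x = 1, where it equals 2:
x = 1: LHS = 1² - 2·1 + 2 = 1, RHS = 1 - 2 = -1; 1 ≥ -1 — holds
At the ends of the range:
x = -5: LHS = (-5)² - 2·(-5) + 2 = 37, RHS = (-5) - 2 = -7; 37 ≥ -7 — holds
x = 5: LHS = 5² - 2·5 + 2 = 17, RHS = 5 - 2 = 3; 17 ≥ 3 — holds
Hence LHS − RHS is never negative, i.e. LHS ≥ RHS throughout, so the relation holds for every integer in [-5, 5].

Answer: All integers in [-5, 5]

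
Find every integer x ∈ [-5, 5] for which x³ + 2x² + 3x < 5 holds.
Holds for: {-5, -4, -3, -2, -1, 0}
Fails for: {1, 2, 3, 4, 5}

Answer: {-5, -4, -3, -2, -1, 0}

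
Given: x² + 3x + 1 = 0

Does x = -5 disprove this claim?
Substitute x = -5 into the relation:
x = -5: LHS = (-5)² + 3·(-5) + 1 = 11; 11 = 0 — FAILS

Since the claim fails at x = -5, this value is a counterexample.

Answer: Yes, x = -5 is a counterexample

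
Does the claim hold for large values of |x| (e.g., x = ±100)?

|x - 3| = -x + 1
x = 100: LHS = |100 - 3| = |97| = 97, RHS = -100 + 1 = -99; 97 = -99 — FAILS
x = -100: LHS = |(-100) - 3| = |-103| = 103, RHS = -(-100) + 1 = 101; 103 = 101 — FAILS

Answer: No, fails for both x = 100 and x = -100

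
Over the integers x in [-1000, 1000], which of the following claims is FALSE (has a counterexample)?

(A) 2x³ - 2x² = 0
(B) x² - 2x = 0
(A) x = -1: LHS = 2·(-1)³ - 2·(-1)² = -4; -4 = 0 — FAILS
(B) x = 1: LHS = 1² - 2·1 = -1; -1 = 0 — FAILS

Answer: Both A and B are false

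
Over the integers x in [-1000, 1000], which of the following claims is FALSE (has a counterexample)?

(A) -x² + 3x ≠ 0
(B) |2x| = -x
(A) x = 0: LHS = -0² + 3·0 = 0; 0 ≠ 0 — FAILS
(B) x = 1: LHS = |2·1| = |2| = 2; 2 = -1 — FAILS

Answer: Both A and B are false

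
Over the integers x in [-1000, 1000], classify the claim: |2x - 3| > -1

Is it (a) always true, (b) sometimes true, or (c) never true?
An absolute value is never negative, so the left side is ≥ 0 for every x, while the right side is -1. Tightest case in [-1000, 1000] is x = 1:
x = 1: LHS = |2·1 - 3| = |-1| = 1; 1 > -1 — holds
Hence LHS − RHS is never zero or negative, i.e. LHS > RHS throughout, so the relation holds for every integer in [-1000, 1000].

No counterexample exists.

Answer: Always true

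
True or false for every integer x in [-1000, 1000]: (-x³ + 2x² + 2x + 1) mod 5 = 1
The claim fails at x = 1:
x = 1: LHS = (-1³ + 2·1² + 2·1 + 1) mod 5 = 4 mod 5 = 4; 4 = 1 — FAILS

Because a single integer refutes it, the statement is false.

Answer: False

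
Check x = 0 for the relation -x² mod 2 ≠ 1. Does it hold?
x = 0: LHS = (-0²) mod 2 = 0 mod 2 = 0; 0 ≠ 1 — holds

The relation is satisfied at x = 0.

Answer: Yes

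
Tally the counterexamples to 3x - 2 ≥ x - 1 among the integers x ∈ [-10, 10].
Counterexamples in [-10, 10]: {-10, -9, -8, -7, -6, -5, -4, -3, -2, -1, 0}.

Counting them gives 11 values.

Answer: 11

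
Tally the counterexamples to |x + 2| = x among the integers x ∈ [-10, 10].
Counterexamples in [-10, 10]: {-10, -9, -8, -7, -6, -5, -4, -3, -2, -1, 0, 1, 2, 3, 4, 5, 6, 7, 8, 9, 10}.

Counting them gives 21 values.

Answer: 21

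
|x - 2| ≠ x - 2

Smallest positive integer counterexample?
Testing positive integers:
x = 1: LHS = |1 - 2| = |-1| = 1, RHS = 1 - 2 = -1; 1 ≠ -1 — holds
x = 2: LHS = |2 - 2| = |0| = 0, RHS = 2 - 2 = 0; 0 ≠ 0 — FAILS  ← smallest positive counterexample

Answer: x = 2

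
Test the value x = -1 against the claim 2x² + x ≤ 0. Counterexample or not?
Substitute x = -1 into the relation:
x = -1: LHS = 2·(-1)² + (-1) = 1; 1 ≤ 0 — FAILS

Since the claim fails at x = -1, this value is a counterexample.

Answer: Yes, x = -1 is a counterexample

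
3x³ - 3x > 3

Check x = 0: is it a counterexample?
Substitute x = 0 into the relation:
x = 0: LHS = 3·0³ - 3·0 = 0; 0 > 3 — FAILS

Since the claim fails at x = 0, this value is a counterexample.

Answer: Yes, x = 0 is a counterexample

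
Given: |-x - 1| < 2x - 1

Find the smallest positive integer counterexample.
Testing positive integers:
x = 1: LHS = |-1 - 1| = |-2| = 2, RHS = 2·1 - 1 = 1; 2 < 1 — FAILS  ← smallest positive counterexample

Answer: x = 1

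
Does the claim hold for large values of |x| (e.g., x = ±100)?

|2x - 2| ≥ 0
x = 100: LHS = |2·100 - 2| = |198| = 198; 198 ≥ 0 — holds
x = -100: LHS = |2·(-100) - 2| = |-202| = 202; 202 ≥ 0 — holds

Answer: Yes, holds for both x = 100 and x = -100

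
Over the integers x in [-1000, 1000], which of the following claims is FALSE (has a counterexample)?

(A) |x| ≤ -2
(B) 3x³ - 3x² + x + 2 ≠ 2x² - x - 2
(A) x = 0: LHS = |0| = 0; 0 ≤ -2 — FAILS

(B) Track d = LHS − RHS over the integers in [-1000, 1000]. Equality would need d = 0, but d changes sign only between consecutive integers, jumping over 0:
x = -1: LHS = 3·(-1)³ - 3·(-1)² + (-1) + 2 = -5, RHS = 2·(-1)² - (-1) - 2 = 1; -5 ≠ 1 — holds  (d = -6)
x = 0: LHS = 3·0³ - 3·0² + 0 + 2 = 2, RHS = 2·0² - 0 - 2 = -2; 2 ≠ -2 — holds  (d = 4)
Away from these crossings d keeps a constant sign, and checking every integer in [-1000, 1000] confirms d ≠ 0 throughout. Hence the two sides are never equal, so the relation holds for every integer in [-1000, 1000].

Only (A) has a counterexample.

Answer: A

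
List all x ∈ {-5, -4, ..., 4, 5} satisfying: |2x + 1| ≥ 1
Over all integers in [-5, 5], LHS − RHS is smallest at x = 0, where it equals 0:
x = 0: LHS = |2·0 + 1| = |1| = 1; 1 ≥ 1 — holds
At the ends of the range:
x = -5: LHS = |2·(-5) + 1| = |-9| = 9; 9 ≥ 1 — holds
x = 5: LHS = |2·5 + 1| = |11| = 11; 11 ≥ 1 — holds
Hence LHS − RHS is never negative, i.e. LHS ≥ RHS throughout, so the relation holds for every integer in [-5, 5].

Answer: All integers in [-5, 5]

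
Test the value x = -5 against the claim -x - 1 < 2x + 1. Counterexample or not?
Substitute x = -5 into the relation:
x = -5: LHS = -(-5) - 1 = 4, RHS = 2·(-5) + 1 = -9; 4 < -9 — FAILS

Since the claim fails at x = -5, this value is a counterexample.

Answer: Yes, x = -5 is a counterexample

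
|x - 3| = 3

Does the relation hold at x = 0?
x = 0: LHS = |0 - 3| = |-3| = 3; 3 = 3 — holds

The relation is satisfied at x = 0.

Answer: Yes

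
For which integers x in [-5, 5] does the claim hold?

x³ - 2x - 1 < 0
Holds for: {-5, -4, -3, -2, 0, 1}
Fails for: {-1, 2, 3, 4, 5}

Answer: {-5, -4, -3, -2, 0, 1}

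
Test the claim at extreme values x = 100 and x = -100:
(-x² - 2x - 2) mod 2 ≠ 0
x = 100: LHS = (-100² - 2·100 - 2) mod 2 = (-10202) mod 2 = 0; 0 ≠ 0 — FAILS
x = -100: LHS = (-(-100)² - 2·(-100) - 2) mod 2 = (-9802) mod 2 = 0; 0 ≠ 0 — FAILS

Answer: No, fails for both x = 100 and x = -100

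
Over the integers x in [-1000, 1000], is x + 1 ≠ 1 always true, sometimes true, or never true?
Holds at x = 1: LHS = 1 + 1 = 2; 2 ≠ 1 — holds
Fails at x = 0: LHS = 0 + 1 = 1; 1 ≠ 1 — FAILS
It is satisfied by some integers in the range but not all.

Answer: Sometimes true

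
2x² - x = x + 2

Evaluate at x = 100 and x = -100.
x = 100: LHS = 2·100² - 100 = 19900, RHS = 100 + 2 = 102; 19900 = 102 — FAILS
x = -100: LHS = 2·(-100)² - (-100) = 20100, RHS = (-100) + 2 = -98; 20100 = -98 — FAILS

Answer: No, fails for both x = 100 and x = -100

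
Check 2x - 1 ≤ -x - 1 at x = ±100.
x = 100: LHS = 2·100 - 1 = 199, RHS = -100 - 1 = -101; 199 ≤ -101 — FAILS
x = -100: LHS = 2·(-100) - 1 = -201, RHS = -(-100) - 1 = 99; -201 ≤ 99 — holds

Answer: Partially: fails for x = 100, holds for x = -100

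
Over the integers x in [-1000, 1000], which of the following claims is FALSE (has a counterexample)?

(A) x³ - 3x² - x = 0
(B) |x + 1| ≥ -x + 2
(A) x = 1: LHS = 1³ - 3·1² - 1 = -3; -3 = 0 — FAILS
(B) x = 0: LHS = |0 + 1| = |1| = 1, RHS = -0 + 2 = 2; 1 ≥ 2 — FAILS

Answer: Both A and B are false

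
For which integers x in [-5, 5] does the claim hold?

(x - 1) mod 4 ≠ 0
Holds for: {-5, -4, -2, -1, 0, 2, 3, 4}
Fails for: {-3, 1, 5}

Answer: {-5, -4, -2, -1, 0, 2, 3, 4}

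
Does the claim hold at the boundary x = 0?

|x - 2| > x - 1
x = 0: LHS = |0 - 2| = |-2| = 2, RHS = 0 - 1 = -1; 2 > -1 — holds

The relation is satisfied at x = 0.

Answer: Yes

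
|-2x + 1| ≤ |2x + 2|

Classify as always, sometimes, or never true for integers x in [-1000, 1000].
Holds at x = 0: LHS = |-2·0 + 1| = |1| = 1, RHS = |2·0 + 2| = |2| = 2; 1 ≤ 2 — holds
Fails at x = -1: LHS = |-2·(-1) + 1| = |3| = 3, RHS = |2·(-1) + 2| = |0| = 0; 3 ≤ 0 — FAILS
It is satisfied by some integers in the range but not all.

Answer: Sometimes true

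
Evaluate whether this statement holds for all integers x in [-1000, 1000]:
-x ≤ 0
The claim fails at x = -1:
x = -1: LHS = -(-1) = 1; 1 ≤ 0 — FAILS

Because a single integer refutes it, the statement is false.

Answer: False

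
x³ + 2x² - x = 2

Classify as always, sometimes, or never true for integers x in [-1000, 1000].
Holds at x = 1: LHS = 1³ + 2·1² - 1 = 2; 2 = 2 — holds
Fails at x = 0: LHS = 0³ + 2·0² - 0 = 0; 0 = 2 — FAILS
It is satisfied by some integers in the range but not all.

Answer: Sometimes true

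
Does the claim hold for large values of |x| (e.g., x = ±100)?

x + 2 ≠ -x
x = 100: LHS = 100 + 2 = 102; 102 ≠ -100 — holds
x = -100: LHS = (-100) + 2 = -98, RHS = -(-100) = 100; -98 ≠ 100 — holds

Answer: Yes, holds for both x = 100 and x = -100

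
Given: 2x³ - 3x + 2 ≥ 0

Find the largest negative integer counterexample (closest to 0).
Testing negative integers from -1 downward:
x = -1: LHS = 2·(-1)³ - 3·(-1) + 2 = 3; 3 ≥ 0 — holds
x = -2: LHS = 2·(-2)³ - 3·(-2) + 2 = -8; -8 ≥ 0 — FAILS  ← closest negative counterexample to 0

Answer: x = -2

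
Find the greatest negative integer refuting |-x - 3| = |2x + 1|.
Testing negative integers from -1 downward:
x = -1: LHS = |-(-1) - 3| = |-2| = 2, RHS = |2·(-1) + 1| = |-1| = 1; 2 = 1 — FAILS  ← closest negative counterexample to 0

Answer: x = -1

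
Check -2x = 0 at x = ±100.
x = 100: LHS = -2·100 = -200; -200 = 0 — FAILS
x = -100: LHS = -2·(-100) = 200; 200 = 0 — FAILS

Answer: No, fails for both x = 100 and x = -100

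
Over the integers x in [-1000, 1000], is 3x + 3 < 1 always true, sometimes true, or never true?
Holds at x = -1: LHS = 3·(-1) + 3 = 0; 0 < 1 — holds
Fails at x = 0: LHS = 3·0 + 3 = 3; 3 < 1 — FAILS
It is satisfied by some integers in the range but not all.

Answer: Sometimes true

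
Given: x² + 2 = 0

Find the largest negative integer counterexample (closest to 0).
Testing negative integers from -1 downward:
x = -1: LHS = (-1)² + 2 = 3; 3 = 0 — FAILS  ← closest negative counterexample to 0

Answer: x = -1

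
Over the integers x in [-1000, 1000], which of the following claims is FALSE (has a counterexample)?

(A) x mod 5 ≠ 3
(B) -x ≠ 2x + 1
(A) x = -2: LHS = (-2) mod 5 = 3; 3 ≠ 3 — FAILS

(B) Track d = LHS − RHS over the integers in [-1000, 1000]. Equality would need d = 0, but d changes sign only between consecutive integers, jumping over 0:
x = -1: LHS = -(-1) = 1, RHS = 2·(-1) + 1 = -1; 1 ≠ -1 — holds  (d = 2)
x = 0: LHS = -0 = 0, RHS = 2·0 + 1 = 1; 0 ≠ 1 — holds  (d = -1)
Away from these crossings d keeps a constant sign, and checking every integer in [-1000, 1000] confirms d ≠ 0 throughout. Hence the two sides are never equal, so the relation holds for every integer in [-1000, 1000].

Only (A) has a counterexample.

Answer: A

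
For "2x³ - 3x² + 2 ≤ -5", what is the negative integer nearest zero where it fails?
Testing negative integers from -1 downward:
x = -1: LHS = 2·(-1)³ - 3·(-1)² + 2 = -3; -3 ≤ -5 — FAILS  ← closest negative counterexample to 0

Answer: x = -1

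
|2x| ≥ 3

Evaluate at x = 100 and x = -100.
x = 100: LHS = |2·100| = |200| = 200; 200 ≥ 3 — holds
x = -100: LHS = |2·(-100)| = |-200| = 200; 200 ≥ 3 — holds

Answer: Yes, holds for both x = 100 and x = -100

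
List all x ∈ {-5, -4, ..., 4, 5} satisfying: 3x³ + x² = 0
Holds for: {0}
Fails for: {-5, -4, -3, -2, -1, 1, 2, 3, 4, 5}

Answer: {0}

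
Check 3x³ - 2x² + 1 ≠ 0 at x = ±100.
x = 100: LHS = 3·100³ - 2·100² + 1 = 2980001; 2980001 ≠ 0 — holds
x = -100: LHS = 3·(-100)³ - 2·(-100)² + 1 = -3019999; -3019999 ≠ 0 — holds

Answer: Yes, holds for both x = 100 and x = -100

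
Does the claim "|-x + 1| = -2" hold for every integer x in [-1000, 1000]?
The claim fails at x = 0:
x = 0: LHS = |-0 + 1| = |1| = 1; 1 = -2 — FAILS

Because a single integer refutes it, the statement is false.

Answer: False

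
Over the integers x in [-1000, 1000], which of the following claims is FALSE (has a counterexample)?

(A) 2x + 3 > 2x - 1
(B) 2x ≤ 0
(A) Over all integers in [-1000, 1000], LHS − RHS is smallest at x = 0, where it equals 4:
x = 0: LHS = 2·0 + 3 = 3, RHS = 2·0 - 1 = -1; 3 > -1 — holds
At the ends of the range:
x = -1000: LHS = 2·(-1000) + 3 = -1997, RHS = 2·(-1000) - 1 = -2001; -1997 > -2001 — holds
x = 1000: LHS = 2·1000 + 3 = 2003, RHS = 2·1000 - 1 = 1999; 2003 > 1999 — holds
Hence LHS − RHS is never zero or negative, i.e. LHS > RHS throughout, so the relation holds for every integer in [-1000, 1000].

(B) x = 1: LHS = 2·1 = 2; 2 ≤ 0 — FAILS

Only (B) has a counterexample.

Answer: B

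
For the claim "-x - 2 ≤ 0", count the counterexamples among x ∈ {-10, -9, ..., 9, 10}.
Counterexamples in [-10, 10]: {-10, -9, -8, -7, -6, -5, -4, -3}.

Counting them gives 8 values.

Answer: 8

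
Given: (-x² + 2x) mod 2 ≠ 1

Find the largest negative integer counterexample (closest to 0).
Testing negative integers from -1 downward:
x = -1: LHS = (-(-1)² + 2·(-1)) mod 2 = (-3) mod 2 = 1; 1 ≠ 1 — FAILS  ← closest negative counterexample to 0

Answer: x = -1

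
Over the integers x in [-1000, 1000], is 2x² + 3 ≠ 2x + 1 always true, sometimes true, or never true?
Over all integers in [-1000, 1000], LHS − RHS is always positive; it is smallest at x = 0, where it equals 2:
x = 0: LHS = 2·0² + 3 = 3, RHS = 2·0 + 1 = 1; 3 ≠ 1 — holds
At the ends of the range:
x = -1000: LHS = 2·(-1000)² + 3 = 2000003, RHS = 2·(-1000) + 1 = -1999; 2000003 ≠ -1999 — holds
x = 1000: LHS = 2·1000² + 3 = 2000003, RHS = 2·1000 + 1 = 2001; 2000003 ≠ 2001 — holds
Hence LHS − RHS is never 0, i.e. the two sides are never equal, so the relation holds for every integer in [-1000, 1000].

No counterexample exists.

Answer: Always true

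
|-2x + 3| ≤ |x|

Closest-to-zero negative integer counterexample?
Testing negative integers from -1 downward:
x = -1: LHS = |-2·(-1) + 3| = |5| = 5, RHS = |-1| = 1; 5 ≤ 1 — FAILS  ← closest negative counterexample to 0

Answer: x = -1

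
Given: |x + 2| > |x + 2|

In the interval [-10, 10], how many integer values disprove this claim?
Counterexamples in [-10, 10]: {-10, -9, -8, -7, -6, -5, -4, -3, -2, -1, 0, 1, 2, 3, 4, 5, 6, 7, 8, 9, 10}.

Counting them gives 21 values.

Answer: 21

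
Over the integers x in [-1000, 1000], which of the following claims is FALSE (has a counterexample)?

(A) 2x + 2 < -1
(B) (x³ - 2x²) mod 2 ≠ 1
(A) x = 0: LHS = 2·0 + 2 = 2; 2 < -1 — FAILS
(B) x = 1: LHS = (1³ - 2·1²) mod 2 = (-1) mod 2 = 1; 1 ≠ 1 — FAILS

Answer: Both A and B are false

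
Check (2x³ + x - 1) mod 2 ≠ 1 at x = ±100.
x = 100: LHS = (2·100³ + 100 - 1) mod 2 = 2000099 mod 2 = 1; 1 ≠ 1 — FAILS
x = -100: LHS = (2·(-100)³ + (-100) - 1) mod 2 = (-2000101) mod 2 = 1; 1 ≠ 1 — FAILS

Answer: No, fails for both x = 100 and x = -100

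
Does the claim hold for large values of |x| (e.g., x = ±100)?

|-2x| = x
x = 100: LHS = |-2·100| = |-200| = 200; 200 = 100 — FAILS
x = -100: LHS = |-2·(-100)| = |200| = 200; 200 = -100 — FAILS

Answer: No, fails for both x = 100 and x = -100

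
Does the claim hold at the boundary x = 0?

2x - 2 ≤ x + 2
x = 0: LHS = 2·0 - 2 = -2, RHS = 0 + 2 = 2; -2 ≤ 2 — holds

The relation is satisfied at x = 0.

Answer: Yes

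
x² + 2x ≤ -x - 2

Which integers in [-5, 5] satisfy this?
Holds for: {-2, -1}
Fails for: {-5, -4, -3, 0, 1, 2, 3, 4, 5}

Answer: {-2, -1}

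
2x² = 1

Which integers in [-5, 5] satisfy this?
Track d = LHS − RHS over the integers in [-5, 5]. Equality would need d = 0, but d changes sign only between consecutive integers, jumping over 0:
x = -1: LHS = 2·(-1)² = 2; 2 = 1 — FAILS  (d = 1)
x = 0: LHS = 2·0² = 0; 0 = 1 — FAILS  (d = -1)
x = 0: LHS = 2·0² = 0; 0 = 1 — FAILS  (d = -1)
x = 1: LHS = 2·1² = 2; 2 = 1 — FAILS  (d = 1)
Away from these crossings d keeps a constant sign, and checking every integer in [-5, 5] confirms d ≠ 0 throughout. Hence the two sides are never equal, so the claimed relation (=) fails for every integer in [-5, 5].

Answer: None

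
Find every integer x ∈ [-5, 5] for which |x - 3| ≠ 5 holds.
Holds for: {-5, -4, -3, -1, 0, 1, 2, 3, 4, 5}
Fails for: {-2}

Answer: {-5, -4, -3, -1, 0, 1, 2, 3, 4, 5}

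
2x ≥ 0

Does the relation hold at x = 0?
x = 0: LHS = 2·0 = 0; 0 ≥ 0 — holds

The relation is satisfied at x = 0.

Answer: Yes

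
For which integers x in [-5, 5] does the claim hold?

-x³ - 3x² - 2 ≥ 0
Holds for: {-5, -4}
Fails for: {-3, -2, -1, 0, 1, 2, 3, 4, 5}

Answer: {-5, -4}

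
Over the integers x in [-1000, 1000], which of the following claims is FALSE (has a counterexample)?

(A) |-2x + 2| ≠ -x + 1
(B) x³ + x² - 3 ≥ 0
(A) x = 1: LHS = |-2·1 + 2| = |0| = 0, RHS = -1 + 1 = 0; 0 ≠ 0 — FAILS
(B) x = 0: LHS = 0³ + 0² - 3 = -3; -3 ≥ 0 — FAILS

Answer: Both A and B are false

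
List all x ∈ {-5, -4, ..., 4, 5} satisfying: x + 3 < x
Over all integers in [-5, 5], LHS − RHS is smallest at x = 0, where it equals 3:
x = 0: LHS = 0 + 3 = 3; 3 < 0 — FAILS
At the ends of the range:
x = -5: LHS = (-5) + 3 = -2; -2 < -5 — FAILS
x = 5: LHS = 5 + 3 = 8; 8 < 5 — FAILS
Hence LHS − RHS is never negative, i.e. LHS ≥ RHS throughout, so the claimed relation (<) fails for every integer in [-5, 5].

Answer: None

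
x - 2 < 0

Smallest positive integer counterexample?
Testing positive integers:
x = 1: LHS = 1 - 2 = -1; -1 < 0 — holds
x = 2: LHS = 2 - 2 = 0; 0 < 0 — FAILS  ← smallest positive counterexample

Answer: x = 2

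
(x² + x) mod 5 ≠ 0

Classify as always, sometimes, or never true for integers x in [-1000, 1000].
Holds at x = 1: LHS = (1² + 1) mod 5 = 2 mod 5 = 2; 2 ≠ 0 — holds
Fails at x = 0: LHS = (0² + 0) mod 5 = 0 mod 5 = 0; 0 ≠ 0 — FAILS
It is satisfied by some integers in the range but not all.

Answer: Sometimes true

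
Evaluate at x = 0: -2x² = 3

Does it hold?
x = 0: LHS = -2·0² = 0; 0 = 3 — FAILS

The relation fails at x = 0, so x = 0 is a counterexample.

Answer: No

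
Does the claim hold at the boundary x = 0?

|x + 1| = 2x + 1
x = 0: LHS = |0 + 1| = |1| = 1, RHS = 2·0 + 1 = 1; 1 = 1 — holds

The relation is satisfied at x = 0.

Answer: Yes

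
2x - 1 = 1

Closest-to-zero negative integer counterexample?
Testing negative integers from -1 downward:
x = -1: LHS = 2·(-1) - 1 = -3; -3 = 1 — FAILS  ← closest negative counterexample to 0

Answer: x = -1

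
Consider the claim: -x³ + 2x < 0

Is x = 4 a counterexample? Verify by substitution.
Substitute x = 4 into the relation:
x = 4: LHS = -4³ + 2·4 = -56; -56 < 0 — holds

The claim holds here, so x = 4 is not a counterexample. (A counterexample exists elsewhere, e.g. x = 0.)

Answer: No, x = 4 is not a counterexample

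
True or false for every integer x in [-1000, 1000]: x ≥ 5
The claim fails at x = 0:
x = 0: 0 ≥ 5 — FAILS

Because a single integer refutes it, the statement is false.

Answer: False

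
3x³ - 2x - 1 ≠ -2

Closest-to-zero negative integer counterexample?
Testing negative integers from -1 downward:
x = -1: LHS = 3·(-1)³ - 2·(-1) - 1 = -2; -2 ≠ -2 — FAILS  ← closest negative counterexample to 0

Answer: x = -1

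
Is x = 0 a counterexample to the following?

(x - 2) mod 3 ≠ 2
Substitute x = 0 into the relation:
x = 0: LHS = (0 - 2) mod 3 = (-2) mod 3 = 1; 1 ≠ 2 — holds

The claim holds here, so x = 0 is not a counterexample. (A counterexample exists elsewhere, e.g. x = 1.)

Answer: No, x = 0 is not a counterexample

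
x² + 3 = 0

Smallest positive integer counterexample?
Testing positive integers:
x = 1: LHS = 1² + 3 = 4; 4 = 0 — FAILS  ← smallest positive counterexample

Answer: x = 1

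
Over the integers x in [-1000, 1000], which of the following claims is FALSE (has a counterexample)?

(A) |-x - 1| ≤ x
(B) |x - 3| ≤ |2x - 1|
(A) x = 0: LHS = |-0 - 1| = |-1| = 1; 1 ≤ 0 — FAILS
(B) x = 0: LHS = |0 - 3| = |-3| = 3, RHS = |2·0 - 1| = |-1| = 1; 3 ≤ 1 — FAILS

Answer: Both A and B are false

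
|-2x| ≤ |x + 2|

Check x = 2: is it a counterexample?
Substitute x = 2 into the relation:
x = 2: LHS = |-2·2| = |-4| = 4, RHS = |2 + 2| = |4| = 4; 4 ≤ 4 — holds

The claim holds here, so x = 2 is not a counterexample. (A counterexample exists elsewhere, e.g. x = -1.)

Answer: No, x = 2 is not a counterexample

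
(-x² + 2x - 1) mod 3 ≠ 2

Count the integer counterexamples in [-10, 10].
Counterexamples in [-10, 10]: {-10, -9, -7, -6, -4, -3, -1, 0, 2, 3, 5, 6, 8, 9}.

Counting them gives 14 values.

Answer: 14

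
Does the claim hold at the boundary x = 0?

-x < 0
x = 0: LHS = -0 = 0; 0 < 0 — FAILS

The relation fails at x = 0, so x = 0 is a counterexample.

Answer: No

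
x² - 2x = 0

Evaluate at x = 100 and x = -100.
x = 100: LHS = 100² - 2·100 = 9800; 9800 = 0 — FAILS
x = -100: LHS = (-100)² - 2·(-100) = 10200; 10200 = 0 — FAILS

Answer: No, fails for both x = 100 and x = -100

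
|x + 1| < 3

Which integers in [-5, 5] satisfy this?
Holds for: {-3, -2, -1, 0, 1}
Fails for: {-5, -4, 2, 3, 4, 5}

Answer: {-3, -2, -1, 0, 1}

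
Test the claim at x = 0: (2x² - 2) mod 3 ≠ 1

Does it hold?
x = 0: LHS = (2·0² - 2) mod 3 = (-2) mod 3 = 1; 1 ≠ 1 — FAILS

The relation fails at x = 0, so x = 0 is a counterexample.

Answer: No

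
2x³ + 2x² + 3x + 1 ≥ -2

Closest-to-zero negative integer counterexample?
Testing negative integers from -1 downward:
x = -1: LHS = 2·(-1)³ + 2·(-1)² + 3·(-1) + 1 = -2; -2 ≥ -2 — holds
x = -2: LHS = 2·(-2)³ + 2·(-2)² + 3·(-2) + 1 = -13; -13 ≥ -2 — FAILS  ← closest negative counterexample to 0

Answer: x = -2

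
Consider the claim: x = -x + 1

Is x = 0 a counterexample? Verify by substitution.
Substitute x = 0 into the relation:
x = 0: RHS = -0 + 1 = 1; 0 = 1 — FAILS

Since the claim fails at x = 0, this value is a counterexample.

Answer: Yes, x = 0 is a counterexample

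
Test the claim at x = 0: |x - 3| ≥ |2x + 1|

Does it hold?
x = 0: LHS = |0 - 3| = |-3| = 3, RHS = |2·0 + 1| = |1| = 1; 3 ≥ 1 — holds

The relation is satisfied at x = 0.

Answer: Yes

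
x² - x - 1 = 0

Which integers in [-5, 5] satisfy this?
Track d = LHS − RHS over the integers in [-5, 5]. Equality would need d = 0, but d changes sign only between consecutive integers, jumping over 0:
x = -1: LHS = (-1)² - (-1) - 1 = 1; 1 = 0 — FAILS  (d = 1)
x = 0: LHS = 0² - 0 - 1 = -1; -1 = 0 — FAILS  (d = -1)
x = 1: LHS = 1² - 1 - 1 = -1; -1 = 0 — FAILS  (d = -1)
x = 2: LHS = 2² - 2 - 1 = 1; 1 = 0 — FAILS  (d = 1)
Away from these crossings d keeps a constant sign, and checking every integer in [-5, 5] confirms d ≠ 0 throughout. Hence the two sides are never equal, so the claimed relation (=) fails for every integer in [-5, 5].

Answer: None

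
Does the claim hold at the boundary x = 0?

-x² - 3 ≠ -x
x = 0: LHS = -0² - 3 = -3, RHS = -0 = 0; -3 ≠ 0 — holds

The relation is satisfied at x = 0.

Answer: Yes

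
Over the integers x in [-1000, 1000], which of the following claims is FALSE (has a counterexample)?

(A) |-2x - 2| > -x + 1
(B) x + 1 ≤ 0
(A) x = -1: LHS = |-2·(-1) - 2| = |0| = 0, RHS = -(-1) + 1 = 2; 0 > 2 — FAILS
(B) x = 0: LHS = 0 + 1 = 1; 1 ≤ 0 — FAILS

Answer: Both A and B are false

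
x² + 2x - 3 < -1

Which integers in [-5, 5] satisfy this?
Holds for: {-2, -1, 0}
Fails for: {-5, -4, -3, 1, 2, 3, 4, 5}

Answer: {-2, -1, 0}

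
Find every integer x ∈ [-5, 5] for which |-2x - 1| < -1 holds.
An absolute value is never negative, so the left side is ≥ 0 for every x, while the right side is -1. Tightest case in [-5, 5] is x = 0:
x = 0: LHS = |-2·0 - 1| = |-1| = 1; 1 < -1 — FAILS
Hence LHS − RHS is never negative, i.e. LHS ≥ RHS throughout, so the claimed relation (<) fails for every integer in [-5, 5].

Answer: None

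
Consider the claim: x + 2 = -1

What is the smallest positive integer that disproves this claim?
Testing positive integers:
x = 1: LHS = 1 + 2 = 3; 3 = -1 — FAILS  ← smallest positive counterexample

Answer: x = 1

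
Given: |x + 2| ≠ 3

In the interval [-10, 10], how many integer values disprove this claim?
Counterexamples in [-10, 10]: {-5, 1}.

Counting them gives 2 values.

Answer: 2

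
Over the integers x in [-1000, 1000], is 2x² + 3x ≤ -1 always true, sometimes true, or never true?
Holds at x = -1: LHS = 2·(-1)² + 3·(-1) = -1; -1 ≤ -1 — holds
Fails at x = 0: LHS = 2·0² + 3·0 = 0; 0 ≤ -1 — FAILS
It is satisfied by some integers in the range but not all.

Answer: Sometimes true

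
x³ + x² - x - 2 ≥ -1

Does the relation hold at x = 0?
x = 0: LHS = 0³ + 0² - 0 - 2 = -2; -2 ≥ -1 — FAILS

The relation fails at x = 0, so x = 0 is a counterexample.

Answer: No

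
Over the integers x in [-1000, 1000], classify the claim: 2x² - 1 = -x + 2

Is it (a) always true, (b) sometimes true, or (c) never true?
Holds at x = 1: LHS = 2·1² - 1 = 1, RHS = -1 + 2 = 1; 1 = 1 — holds
Fails at x = 0: LHS = 2·0² - 1 = -1, RHS = -0 + 2 = 2; -1 = 2 — FAILS
It is satisfied by some integers in the range but not all.

Answer: Sometimes true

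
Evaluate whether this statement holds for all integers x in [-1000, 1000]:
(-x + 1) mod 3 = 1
The claim fails at x = 1:
x = 1: LHS = (-1 + 1) mod 3 = 0 mod 3 = 0; 0 = 1 — FAILS

Because a single integer refutes it, the statement is false.

Answer: False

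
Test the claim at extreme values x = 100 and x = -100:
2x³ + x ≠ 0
x = 100: LHS = 2·100³ + 100 = 2000100; 2000100 ≠ 0 — holds
x = -100: LHS = 2·(-100)³ + (-100) = -2000100; -2000100 ≠ 0 — holds

Answer: Yes, holds for both x = 100 and x = -100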